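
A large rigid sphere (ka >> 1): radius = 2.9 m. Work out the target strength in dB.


TS = 10*log10(2.9^2 / 4) = 10*log10(2.1025) = 3.23

3.23 dB


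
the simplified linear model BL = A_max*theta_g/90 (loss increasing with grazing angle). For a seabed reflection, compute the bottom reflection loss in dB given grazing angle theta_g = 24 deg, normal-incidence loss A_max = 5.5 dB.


BL = A_max * theta_g / 90 = 5.5 * 24 / 90 = 1.47

1.47 dB


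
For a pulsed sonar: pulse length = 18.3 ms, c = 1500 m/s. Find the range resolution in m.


dR = c*tau/2 = 1500 * 18.3e-3 / 2 = 13.725

13.725 m


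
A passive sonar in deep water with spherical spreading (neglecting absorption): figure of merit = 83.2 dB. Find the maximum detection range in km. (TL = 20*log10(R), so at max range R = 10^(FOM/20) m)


14.45 km


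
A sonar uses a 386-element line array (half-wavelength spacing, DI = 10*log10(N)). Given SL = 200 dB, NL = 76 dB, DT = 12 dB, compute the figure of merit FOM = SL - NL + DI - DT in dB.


137.87 dB


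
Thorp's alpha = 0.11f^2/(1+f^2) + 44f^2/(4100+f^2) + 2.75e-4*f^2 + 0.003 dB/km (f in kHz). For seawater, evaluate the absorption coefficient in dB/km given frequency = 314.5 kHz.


69.562 dB/km


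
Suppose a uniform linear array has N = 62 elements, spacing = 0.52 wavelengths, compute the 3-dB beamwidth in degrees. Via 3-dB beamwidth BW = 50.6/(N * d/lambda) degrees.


BW = 50.6 / (62 * 0.52) = 50.6 / 32.24 = 1.57

1.57 deg


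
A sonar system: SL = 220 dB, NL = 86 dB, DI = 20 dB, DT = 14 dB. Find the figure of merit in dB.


FOM = SL - NL + DI - DT = 220 - 86 + 20 - 14 = 140

140 dB


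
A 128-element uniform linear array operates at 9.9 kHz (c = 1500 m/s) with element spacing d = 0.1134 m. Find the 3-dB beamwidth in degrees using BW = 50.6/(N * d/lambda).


0.53 deg


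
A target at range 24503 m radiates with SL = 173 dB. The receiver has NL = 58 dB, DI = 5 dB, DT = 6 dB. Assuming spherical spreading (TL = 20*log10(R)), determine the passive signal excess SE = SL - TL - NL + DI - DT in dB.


Step 1: TL = 20*log10(24503) = 87.78 dB
Step 2: SE = 173 - 87.78 - 58 + 5 - 6 = 26.22

26.22 dB


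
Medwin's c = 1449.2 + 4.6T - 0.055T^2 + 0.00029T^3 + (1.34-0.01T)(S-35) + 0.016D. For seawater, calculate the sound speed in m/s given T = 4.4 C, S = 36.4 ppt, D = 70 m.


1471.33 m/s


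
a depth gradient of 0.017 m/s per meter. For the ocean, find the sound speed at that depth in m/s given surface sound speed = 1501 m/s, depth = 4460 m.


1576.82 m/s


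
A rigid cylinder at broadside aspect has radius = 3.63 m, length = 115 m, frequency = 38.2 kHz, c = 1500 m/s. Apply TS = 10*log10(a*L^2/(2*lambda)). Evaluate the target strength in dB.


lambda = 1500/38200 = 0.03927 m
TS = 10*log10(3.63*115^2/(2*0.03927)) = 57.86

57.86 dB


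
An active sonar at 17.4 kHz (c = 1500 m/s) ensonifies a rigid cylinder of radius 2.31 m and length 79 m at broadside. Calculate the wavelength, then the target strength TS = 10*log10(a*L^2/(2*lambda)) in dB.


Step 1: lambda = c/f = 1500/17400 = 0.08621 m
Step 2: TS = 10*log10(a*L^2/(2*lambda)) = 10*log10(2.31*79^2/(2*0.08621)) = 49.22

49.22 dB


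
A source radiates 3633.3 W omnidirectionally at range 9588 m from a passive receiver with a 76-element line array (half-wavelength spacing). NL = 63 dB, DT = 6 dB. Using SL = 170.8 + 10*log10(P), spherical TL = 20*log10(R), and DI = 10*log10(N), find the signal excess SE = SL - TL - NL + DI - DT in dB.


76.58 dB


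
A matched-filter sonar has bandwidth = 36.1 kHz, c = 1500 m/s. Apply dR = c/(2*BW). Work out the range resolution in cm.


dR = c/(2*BW) = 1500 / (2 * 36.1e3) = 0.0208 m = 2.08 cm

2.08 cm


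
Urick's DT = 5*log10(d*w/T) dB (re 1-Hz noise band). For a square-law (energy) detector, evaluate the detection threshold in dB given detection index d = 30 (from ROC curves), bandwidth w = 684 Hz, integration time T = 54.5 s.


DT = 5*log10(d*w/T) = 5*log10(30 * 684 / 54.5) = 5*log10(376.51) = 12.88

12.88 dB


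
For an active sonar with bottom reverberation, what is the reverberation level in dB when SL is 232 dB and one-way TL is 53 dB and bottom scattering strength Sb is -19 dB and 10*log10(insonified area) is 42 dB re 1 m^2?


RL = SL - 2*TL + Sb + 10*log10(A) = 232 - 2*53 + (-19) + 42 = 149

149 dB


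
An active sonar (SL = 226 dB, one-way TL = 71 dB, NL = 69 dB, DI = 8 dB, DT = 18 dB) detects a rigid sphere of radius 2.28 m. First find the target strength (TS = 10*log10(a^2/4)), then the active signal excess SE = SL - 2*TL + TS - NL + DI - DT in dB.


Step 1: TS = 10*log10(2.28^2/4) = 1.14 dB
Step 2: SE = SL - 2*TL + TS - NL + DI - DT = 226 - 2*71 + (1.14) - 69 + 8 - 18 = 6.14

6.14 dB


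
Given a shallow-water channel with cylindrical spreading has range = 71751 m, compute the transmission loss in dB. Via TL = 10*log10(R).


TL = 10*log10(71751) = 48.56

48.56 dB


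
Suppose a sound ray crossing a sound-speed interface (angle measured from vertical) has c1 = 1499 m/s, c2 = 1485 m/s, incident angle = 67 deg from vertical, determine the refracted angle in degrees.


sin(theta2) = (c2/c1)*sin(theta1) = (1485/1499)*sin(67 deg) = 0.91191
theta2 = arcsin(0.91191) = 65.77

65.77 deg


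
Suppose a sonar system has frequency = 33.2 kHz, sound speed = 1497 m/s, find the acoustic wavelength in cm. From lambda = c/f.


4.51 cm


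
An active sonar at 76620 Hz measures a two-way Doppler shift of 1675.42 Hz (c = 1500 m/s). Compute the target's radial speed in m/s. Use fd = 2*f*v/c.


16.4 m/s


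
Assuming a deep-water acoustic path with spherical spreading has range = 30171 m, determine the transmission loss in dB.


TL = 20*log10(30171) = 89.59

89.59 dB


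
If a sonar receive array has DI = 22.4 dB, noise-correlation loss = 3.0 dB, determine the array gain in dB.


AG = DI - L_corr = 22.4 - 3.0 = 19.4

19.4 dB


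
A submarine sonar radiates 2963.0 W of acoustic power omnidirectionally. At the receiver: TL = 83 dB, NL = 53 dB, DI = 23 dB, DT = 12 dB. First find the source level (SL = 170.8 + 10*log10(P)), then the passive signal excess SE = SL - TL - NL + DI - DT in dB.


Step 1: SL = 170.8 + 10*log10(2963.0) = 205.52 dB
Step 2: SE = SL - TL - NL + DI - DT = 205.52 - 83 - 53 + 23 - 12 = 80.52

80.52 dB


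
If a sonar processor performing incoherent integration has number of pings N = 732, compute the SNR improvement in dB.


Gain = 5*log10(732) = 14.32

14.32 dB


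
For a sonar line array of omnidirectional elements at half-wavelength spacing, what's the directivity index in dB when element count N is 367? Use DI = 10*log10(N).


25.65 dB


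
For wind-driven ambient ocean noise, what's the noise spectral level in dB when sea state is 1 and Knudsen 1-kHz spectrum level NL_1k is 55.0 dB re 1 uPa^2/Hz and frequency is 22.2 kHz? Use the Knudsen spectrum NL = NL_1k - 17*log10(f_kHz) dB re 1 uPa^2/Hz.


32.11 dB


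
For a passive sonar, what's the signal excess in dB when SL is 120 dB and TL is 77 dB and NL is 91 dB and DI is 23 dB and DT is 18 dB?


SE = SL - TL - NL + DI - DT = 120 - 77 - 91 + 23 - 18 = -43

-43 dB


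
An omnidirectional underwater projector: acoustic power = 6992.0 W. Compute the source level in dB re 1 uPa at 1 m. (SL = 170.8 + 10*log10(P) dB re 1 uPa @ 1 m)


209.25 dB


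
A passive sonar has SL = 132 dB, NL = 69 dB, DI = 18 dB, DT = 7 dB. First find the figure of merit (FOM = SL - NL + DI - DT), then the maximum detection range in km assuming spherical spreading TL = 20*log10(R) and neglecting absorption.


Step 1: FOM = SL - NL + DI - DT = 132 - 69 + 18 - 7 = 74 dB
Step 2: at max range FOM = TL = 20*log10(R), so R = 10^(74/20) = 5011.87 m = 5.01 km

5.01 km


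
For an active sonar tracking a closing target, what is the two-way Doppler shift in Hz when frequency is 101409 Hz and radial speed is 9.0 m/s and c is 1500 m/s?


fd = 2*f*v/c = 2 * 101409 * 9.0 / 1500 = 1216.91

1216.91 Hz


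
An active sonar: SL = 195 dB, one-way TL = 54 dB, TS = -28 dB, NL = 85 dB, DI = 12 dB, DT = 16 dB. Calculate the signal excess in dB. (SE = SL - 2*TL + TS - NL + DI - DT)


-30 dB


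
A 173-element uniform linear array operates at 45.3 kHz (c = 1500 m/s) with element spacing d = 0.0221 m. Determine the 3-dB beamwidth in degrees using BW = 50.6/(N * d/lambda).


Step 1: lambda = 1500/45300 = 0.03311 m
Step 2: d/lambda = 0.0221/0.03311 = 0.6675
Step 3: BW = 50.6/(N * d/lambda) = 50.6/(173 * 0.6675) = 0.44

0.44 deg


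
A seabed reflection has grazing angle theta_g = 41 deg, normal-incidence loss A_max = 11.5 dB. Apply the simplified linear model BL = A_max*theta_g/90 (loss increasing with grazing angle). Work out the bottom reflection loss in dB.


BL = A_max * theta_g / 90 = 11.5 * 41 / 90 = 5.24

5.24 dB


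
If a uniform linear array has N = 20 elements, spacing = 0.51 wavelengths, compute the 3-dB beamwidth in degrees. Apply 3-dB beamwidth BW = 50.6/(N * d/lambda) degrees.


BW = 50.6 / (20 * 0.51) = 50.6 / 10.2 = 4.96

4.96 deg


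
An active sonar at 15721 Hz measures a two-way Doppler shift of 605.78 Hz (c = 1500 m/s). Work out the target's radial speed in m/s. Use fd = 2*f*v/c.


28.9 m/s


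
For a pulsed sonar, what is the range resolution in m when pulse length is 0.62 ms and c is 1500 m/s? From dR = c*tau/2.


0.465 m


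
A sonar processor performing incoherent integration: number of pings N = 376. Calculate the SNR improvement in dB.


Gain = 5*log10(376) = 12.88

12.88 dB


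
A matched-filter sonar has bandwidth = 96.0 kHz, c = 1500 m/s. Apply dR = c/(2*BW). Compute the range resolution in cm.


dR = c/(2*BW) = 1500 / (2 * 96.0e3) = 0.0078 m = 0.78 cm

0.78 cm


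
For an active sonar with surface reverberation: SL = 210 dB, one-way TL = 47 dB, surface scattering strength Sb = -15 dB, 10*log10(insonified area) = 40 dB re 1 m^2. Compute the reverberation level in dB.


141 dB


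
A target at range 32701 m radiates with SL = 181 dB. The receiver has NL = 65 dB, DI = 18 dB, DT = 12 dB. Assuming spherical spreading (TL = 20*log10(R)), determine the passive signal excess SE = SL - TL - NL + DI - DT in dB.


31.71 dB


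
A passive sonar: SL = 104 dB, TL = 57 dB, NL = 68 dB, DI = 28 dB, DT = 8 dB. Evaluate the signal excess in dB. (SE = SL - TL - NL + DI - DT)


SE = SL - TL - NL + DI - DT = 104 - 57 - 68 + 28 - 8 = -1

-1 dB


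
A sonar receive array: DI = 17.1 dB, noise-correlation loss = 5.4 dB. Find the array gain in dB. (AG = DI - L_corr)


11.7 dB


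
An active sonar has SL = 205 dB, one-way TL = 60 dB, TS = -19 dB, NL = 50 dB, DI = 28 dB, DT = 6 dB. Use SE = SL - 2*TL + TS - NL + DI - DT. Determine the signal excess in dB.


SE = SL - 2*TL + TS - NL + DI - DT = 205 - 2*60 + (-19) - 50 + 28 - 6 = 38

38 dB


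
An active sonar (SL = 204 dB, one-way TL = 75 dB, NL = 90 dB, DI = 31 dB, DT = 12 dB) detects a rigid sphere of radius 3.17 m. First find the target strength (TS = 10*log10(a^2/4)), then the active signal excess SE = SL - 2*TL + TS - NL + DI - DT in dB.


Step 1: TS = 10*log10(3.17^2/4) = 4.0 dB
Step 2: SE = SL - 2*TL + TS - NL + DI - DT = 204 - 2*75 + (4.0) - 90 + 31 - 12 = -13.0

-13.0 dB


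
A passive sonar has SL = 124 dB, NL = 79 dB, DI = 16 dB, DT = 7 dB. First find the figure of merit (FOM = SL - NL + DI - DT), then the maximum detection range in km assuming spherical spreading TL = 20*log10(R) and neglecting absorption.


Step 1: FOM = SL - NL + DI - DT = 124 - 79 + 16 - 7 = 54 dB
Step 2: at max range FOM = TL = 20*log10(R), so R = 10^(54/20) = 501.19 m = 0.5 km

0.5 km


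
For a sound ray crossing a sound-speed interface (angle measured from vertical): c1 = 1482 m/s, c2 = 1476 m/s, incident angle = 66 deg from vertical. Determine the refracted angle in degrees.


sin(theta2) = (c2/c1)*sin(theta1) = (1476/1482)*sin(66 deg) = 0.90985
theta2 = arcsin(0.90985) = 65.48

65.48 deg


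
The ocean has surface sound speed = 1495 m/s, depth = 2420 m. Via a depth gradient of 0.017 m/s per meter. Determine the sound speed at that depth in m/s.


c = 1495 + 0.017 * 2420 = 1536.14

1536.14 m/s


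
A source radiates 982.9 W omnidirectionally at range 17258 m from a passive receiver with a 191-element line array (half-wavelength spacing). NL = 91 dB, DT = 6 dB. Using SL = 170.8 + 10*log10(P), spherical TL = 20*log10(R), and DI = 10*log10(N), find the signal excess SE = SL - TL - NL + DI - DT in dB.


Step 1: SL = 170.8 + 10*log10(982.9) = 200.73 dB
Step 2: TL = 20*log10(17258) = 84.74 dB
Step 3: DI = 10*log10(191) = 22.81 dB
Step 4: SE = SL - TL - NL + DI - DT = 200.73 - 84.74 - 91 + 22.81 - 6 = 41.8

41.8 dB


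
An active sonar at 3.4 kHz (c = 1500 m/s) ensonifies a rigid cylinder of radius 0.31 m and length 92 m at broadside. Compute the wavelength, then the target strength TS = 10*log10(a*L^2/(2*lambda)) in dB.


Step 1: lambda = c/f = 1500/3400 = 0.44118 m
Step 2: TS = 10*log10(a*L^2/(2*lambda)) = 10*log10(0.31*92^2/(2*0.44118)) = 34.73

34.73 dB


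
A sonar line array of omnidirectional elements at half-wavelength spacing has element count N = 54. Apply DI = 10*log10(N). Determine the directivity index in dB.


DI = 10*log10(54) = 17.32

17.32 dB


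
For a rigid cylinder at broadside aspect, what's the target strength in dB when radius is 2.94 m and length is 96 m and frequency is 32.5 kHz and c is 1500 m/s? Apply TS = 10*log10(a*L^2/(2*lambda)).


lambda = 1500/32500 = 0.04615 m
TS = 10*log10(2.94*96^2/(2*0.04615)) = 54.68

54.68 dB


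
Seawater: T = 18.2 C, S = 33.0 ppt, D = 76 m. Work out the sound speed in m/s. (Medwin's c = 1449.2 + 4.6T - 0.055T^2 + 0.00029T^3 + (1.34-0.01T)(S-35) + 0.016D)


1515.35 m/s


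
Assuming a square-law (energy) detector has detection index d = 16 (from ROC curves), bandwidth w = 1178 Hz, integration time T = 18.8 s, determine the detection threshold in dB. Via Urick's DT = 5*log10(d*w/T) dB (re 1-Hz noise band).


DT = 5*log10(d*w/T) = 5*log10(16 * 1178 / 18.8) = 5*log10(1002.55) = 15.01

15.01 dB


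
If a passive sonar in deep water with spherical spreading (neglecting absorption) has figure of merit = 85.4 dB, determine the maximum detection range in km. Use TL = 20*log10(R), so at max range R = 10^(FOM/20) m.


At max range FOM = TL, so 20*log10(R) = 85.4
R = 10^(85.4/20) = 18620.87 m = 18.62 km

18.62 km


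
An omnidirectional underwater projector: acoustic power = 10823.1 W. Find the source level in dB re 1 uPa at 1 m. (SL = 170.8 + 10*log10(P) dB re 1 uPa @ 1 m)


211.14 dB


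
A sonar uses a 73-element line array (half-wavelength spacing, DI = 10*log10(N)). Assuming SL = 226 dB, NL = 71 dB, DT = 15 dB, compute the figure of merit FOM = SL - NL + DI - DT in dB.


Step 1: DI = 10*log10(73) = 18.63 dB
Step 2: FOM = SL - NL + DI - DT = 226 - 71 + 18.63 - 15 = 158.63

158.63 dB


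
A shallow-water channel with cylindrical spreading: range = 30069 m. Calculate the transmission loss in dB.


TL = 10*log10(30069) = 44.78

44.78 dB


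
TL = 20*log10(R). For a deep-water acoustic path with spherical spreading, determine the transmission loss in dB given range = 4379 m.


TL = 20*log10(4379) = 72.83

72.83 dB


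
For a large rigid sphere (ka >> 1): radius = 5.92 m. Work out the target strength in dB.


TS = 10*log10(5.92^2 / 4) = 10*log10(8.7616) = 9.43

9.43 dB


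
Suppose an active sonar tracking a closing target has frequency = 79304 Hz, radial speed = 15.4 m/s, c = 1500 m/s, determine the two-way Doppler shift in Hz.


1628.38 Hz


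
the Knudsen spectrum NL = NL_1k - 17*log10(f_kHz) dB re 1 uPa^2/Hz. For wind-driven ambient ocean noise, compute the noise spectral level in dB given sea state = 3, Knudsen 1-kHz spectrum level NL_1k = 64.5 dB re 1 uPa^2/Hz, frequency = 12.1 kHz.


NL = NL_1k - 17*log10(f_kHz) = 64.5 - 17*log10(12.1) = 64.5 - (18.41) = 46.09

46.09 dB


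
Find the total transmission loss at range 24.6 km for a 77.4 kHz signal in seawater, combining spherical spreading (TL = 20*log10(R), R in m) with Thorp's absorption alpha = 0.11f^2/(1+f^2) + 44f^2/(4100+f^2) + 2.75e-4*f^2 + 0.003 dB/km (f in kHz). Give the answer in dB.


Step 1 (Thorp): alpha = 0.11*5990.76/(1+5990.76) + 44*5990.76/(4100+5990.76) + 2.75e-4*5990.76 + 0.003 = 27.8827 dB/km
Step 2: TL_spread = 20*log10(24600) = 87.82 dB
Step 3: TL_abs = alpha*R = 27.8827 * 24.6 = 685.91 dB
Step 4: TL_total = 87.82 + 685.91 = 773.73

773.73 dB


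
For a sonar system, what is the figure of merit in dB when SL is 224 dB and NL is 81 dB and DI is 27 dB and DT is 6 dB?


164 dB


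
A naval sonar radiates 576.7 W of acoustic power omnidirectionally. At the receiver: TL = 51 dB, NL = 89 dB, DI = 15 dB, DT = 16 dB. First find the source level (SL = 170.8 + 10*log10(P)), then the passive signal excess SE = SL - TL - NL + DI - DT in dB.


Step 1: SL = 170.8 + 10*log10(576.7) = 198.41 dB
Step 2: SE = SL - TL - NL + DI - DT = 198.41 - 51 - 89 + 15 - 16 = 57.41

57.41 dB


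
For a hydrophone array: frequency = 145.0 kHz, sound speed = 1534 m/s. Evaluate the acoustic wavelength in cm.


lambda = c/f = 1534 / 145000 = 0.0106 m = 1.06 cm

1.06 cm


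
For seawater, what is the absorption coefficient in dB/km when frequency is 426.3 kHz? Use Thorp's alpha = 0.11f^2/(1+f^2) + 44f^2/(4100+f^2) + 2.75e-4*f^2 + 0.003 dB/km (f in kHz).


f^2 = 181731.69
alpha = 0.11*181731.69/(1+181731.69) + 44*181731.69/(4100+181731.69) + 2.75e-4*181731.69 + 0.003 = 93.118

93.118 dB/km


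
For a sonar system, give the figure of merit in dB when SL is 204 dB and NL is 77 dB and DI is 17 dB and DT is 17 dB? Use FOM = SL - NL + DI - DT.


FOM = SL - NL + DI - DT = 204 - 77 + 17 - 17 = 127

127 dB


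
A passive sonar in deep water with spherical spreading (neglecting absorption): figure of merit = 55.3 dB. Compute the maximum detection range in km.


At max range FOM = TL, so 20*log10(R) = 55.3
R = 10^(55.3/20) = 582.1 m = 0.58 km

0.58 km


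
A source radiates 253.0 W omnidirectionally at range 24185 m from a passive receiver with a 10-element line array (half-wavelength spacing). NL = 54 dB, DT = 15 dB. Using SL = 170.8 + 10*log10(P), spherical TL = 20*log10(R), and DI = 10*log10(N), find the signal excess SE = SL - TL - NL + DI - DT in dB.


48.16 dB


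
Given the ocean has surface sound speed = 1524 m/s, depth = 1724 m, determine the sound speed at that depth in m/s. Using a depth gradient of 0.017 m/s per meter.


c = 1524 + 0.017 * 1724 = 1553.308

1553.308 m/s


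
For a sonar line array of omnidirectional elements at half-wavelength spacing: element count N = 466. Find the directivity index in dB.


DI = 10*log10(466) = 26.68

26.68 dB


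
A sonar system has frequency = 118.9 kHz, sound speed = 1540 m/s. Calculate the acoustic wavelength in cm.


1.3 cm


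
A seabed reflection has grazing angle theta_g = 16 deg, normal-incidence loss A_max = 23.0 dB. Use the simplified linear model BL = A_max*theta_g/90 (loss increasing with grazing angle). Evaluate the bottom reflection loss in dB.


BL = A_max * theta_g / 90 = 23.0 * 16 / 90 = 4.09

4.09 dB


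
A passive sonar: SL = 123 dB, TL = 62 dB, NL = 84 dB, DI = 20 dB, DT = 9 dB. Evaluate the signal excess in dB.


-12 dB


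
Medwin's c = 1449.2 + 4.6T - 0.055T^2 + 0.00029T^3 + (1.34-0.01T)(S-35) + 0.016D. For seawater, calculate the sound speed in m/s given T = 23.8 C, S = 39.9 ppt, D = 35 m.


c = 1449.2 + 4.6*23.8 - 0.055*23.8^2 + 0.00029*23.8^3 + (1.34 - 0.01*23.8)*(39.9 - 35) + 0.016*35 = 1537.4

1537.4 m/s


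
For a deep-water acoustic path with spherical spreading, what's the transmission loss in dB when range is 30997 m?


TL = 20*log10(30997) = 89.83

89.83 dB


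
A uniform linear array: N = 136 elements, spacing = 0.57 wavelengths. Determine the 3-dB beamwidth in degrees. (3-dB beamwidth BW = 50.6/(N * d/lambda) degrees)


BW = 50.6 / (136 * 0.57) = 50.6 / 77.52 = 0.65

0.65 deg


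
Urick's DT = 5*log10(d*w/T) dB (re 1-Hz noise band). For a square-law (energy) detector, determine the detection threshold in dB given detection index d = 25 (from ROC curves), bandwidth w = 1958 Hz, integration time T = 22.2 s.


16.72 dB


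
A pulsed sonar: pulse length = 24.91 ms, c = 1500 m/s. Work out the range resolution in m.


dR = c*tau/2 = 1500 * 24.91e-3 / 2 = 18.6825

18.6825 m


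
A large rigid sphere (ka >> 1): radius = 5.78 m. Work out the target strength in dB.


TS = 10*log10(5.78^2 / 4) = 10*log10(8.3521) = 9.22

9.22 dB


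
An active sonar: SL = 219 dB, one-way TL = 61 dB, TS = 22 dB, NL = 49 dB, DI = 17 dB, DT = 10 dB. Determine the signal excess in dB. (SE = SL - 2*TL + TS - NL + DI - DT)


SE = SL - 2*TL + TS - NL + DI - DT = 219 - 2*61 + (22) - 49 + 17 - 10 = 77

77 dB


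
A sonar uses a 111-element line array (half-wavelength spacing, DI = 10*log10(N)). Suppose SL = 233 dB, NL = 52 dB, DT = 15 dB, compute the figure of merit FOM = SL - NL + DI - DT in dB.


186.45 dB


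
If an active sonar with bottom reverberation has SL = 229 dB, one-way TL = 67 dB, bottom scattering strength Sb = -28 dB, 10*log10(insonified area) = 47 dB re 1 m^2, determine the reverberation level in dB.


RL = SL - 2*TL + Sb + 10*log10(A) = 229 - 2*67 + (-28) + 47 = 114

114 dB


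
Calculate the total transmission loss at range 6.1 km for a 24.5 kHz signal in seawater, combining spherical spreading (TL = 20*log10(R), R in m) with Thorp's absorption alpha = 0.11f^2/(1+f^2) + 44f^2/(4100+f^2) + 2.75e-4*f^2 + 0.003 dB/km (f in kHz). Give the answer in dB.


Step 1 (Thorp): alpha = 0.11*600.25/(1+600.25) + 44*600.25/(4100+600.25) + 2.75e-4*600.25 + 0.003 = 5.8969 dB/km
Step 2: TL_spread = 20*log10(6100) = 75.71 dB
Step 3: TL_abs = alpha*R = 5.8969 * 6.1 = 35.97 dB
Step 4: TL_total = 75.71 + 35.97 = 111.68

111.68 dB


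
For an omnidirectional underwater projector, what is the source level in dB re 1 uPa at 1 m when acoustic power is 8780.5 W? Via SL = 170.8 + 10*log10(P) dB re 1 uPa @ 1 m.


SL = 170.8 + 10*log10(8780.5) = 170.8 + 39.44 = 210.24

210.24 dB


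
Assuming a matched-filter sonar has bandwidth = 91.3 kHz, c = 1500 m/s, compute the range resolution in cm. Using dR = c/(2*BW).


0.82 cm


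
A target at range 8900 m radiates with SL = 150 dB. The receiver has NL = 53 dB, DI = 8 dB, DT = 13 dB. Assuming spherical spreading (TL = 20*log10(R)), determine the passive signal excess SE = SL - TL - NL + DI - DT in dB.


Step 1: TL = 20*log10(8900) = 78.99 dB
Step 2: SE = 150 - 78.99 - 53 + 8 - 13 = 13.01

13.01 dB


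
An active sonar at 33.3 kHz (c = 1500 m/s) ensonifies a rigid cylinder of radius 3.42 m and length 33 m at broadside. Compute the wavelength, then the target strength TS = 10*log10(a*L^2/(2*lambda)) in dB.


Step 1: lambda = c/f = 1500/33300 = 0.04505 m
Step 2: TS = 10*log10(a*L^2/(2*lambda)) = 10*log10(3.42*33^2/(2*0.04505)) = 46.16

46.16 dB


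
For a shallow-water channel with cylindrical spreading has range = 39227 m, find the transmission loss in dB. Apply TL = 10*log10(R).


TL = 10*log10(39227) = 45.94

45.94 dB


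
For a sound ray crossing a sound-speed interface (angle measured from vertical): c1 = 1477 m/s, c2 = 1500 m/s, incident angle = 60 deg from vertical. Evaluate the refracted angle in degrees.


61.58 deg


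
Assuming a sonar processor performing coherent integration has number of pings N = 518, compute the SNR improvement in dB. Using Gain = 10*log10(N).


27.14 dB


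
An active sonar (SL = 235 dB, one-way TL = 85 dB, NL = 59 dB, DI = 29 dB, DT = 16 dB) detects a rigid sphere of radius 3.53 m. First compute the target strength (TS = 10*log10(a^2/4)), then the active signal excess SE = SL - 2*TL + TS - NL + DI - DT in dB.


Step 1: TS = 10*log10(3.53^2/4) = 4.93 dB
Step 2: SE = SL - 2*TL + TS - NL + DI - DT = 235 - 2*85 + (4.93) - 59 + 29 - 16 = 23.93

23.93 dB


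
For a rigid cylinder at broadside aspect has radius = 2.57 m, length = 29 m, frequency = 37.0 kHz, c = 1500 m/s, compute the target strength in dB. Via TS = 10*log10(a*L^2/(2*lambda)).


lambda = 1500/37000 = 0.04054 m
TS = 10*log10(2.57*29^2/(2*0.04054)) = 44.26

44.26 dB


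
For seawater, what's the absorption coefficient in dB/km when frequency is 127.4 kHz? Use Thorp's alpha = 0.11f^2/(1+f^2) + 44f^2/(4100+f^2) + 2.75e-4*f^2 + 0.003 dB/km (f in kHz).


f^2 = 16230.76
alpha = 0.11*16230.76/(1+16230.76) + 44*16230.76/(4100+16230.76) + 2.75e-4*16230.76 + 0.003 = 39.703

39.703 dB/km


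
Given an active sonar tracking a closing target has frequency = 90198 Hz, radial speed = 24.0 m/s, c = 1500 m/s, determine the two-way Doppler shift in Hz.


2886.34 Hz


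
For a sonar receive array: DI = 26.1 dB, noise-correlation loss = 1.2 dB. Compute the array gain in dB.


24.9 dB


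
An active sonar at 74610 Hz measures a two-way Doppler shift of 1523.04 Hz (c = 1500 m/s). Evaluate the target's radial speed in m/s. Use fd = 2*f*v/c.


From fd = 2*f*v/c, v = c*fd/(2*f) = 1500 * 1523.04 / (2*74610) = 15.31

15.31 m/s


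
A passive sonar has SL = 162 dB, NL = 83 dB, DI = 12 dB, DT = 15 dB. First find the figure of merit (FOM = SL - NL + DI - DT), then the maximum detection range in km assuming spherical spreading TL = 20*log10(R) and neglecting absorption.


Step 1: FOM = SL - NL + DI - DT = 162 - 83 + 12 - 15 = 76 dB
Step 2: at max range FOM = TL = 20*log10(R), so R = 10^(76/20) = 6309.57 m = 6.31 km

6.31 km


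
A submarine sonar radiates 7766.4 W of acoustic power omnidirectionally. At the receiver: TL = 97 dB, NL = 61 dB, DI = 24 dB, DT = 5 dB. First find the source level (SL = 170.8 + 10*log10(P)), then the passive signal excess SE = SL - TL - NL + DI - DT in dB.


Step 1: SL = 170.8 + 10*log10(7766.4) = 209.7 dB
Step 2: SE = SL - TL - NL + DI - DT = 209.7 - 97 - 61 + 24 - 5 = 70.7

70.7 dB


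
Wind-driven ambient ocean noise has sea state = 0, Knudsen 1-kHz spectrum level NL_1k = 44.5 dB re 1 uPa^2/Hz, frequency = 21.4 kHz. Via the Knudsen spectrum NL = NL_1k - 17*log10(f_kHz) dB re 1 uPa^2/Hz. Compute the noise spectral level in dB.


NL = NL_1k - 17*log10(f_kHz) = 44.5 - 17*log10(21.4) = 44.5 - (22.62) = 21.88

21.88 dB


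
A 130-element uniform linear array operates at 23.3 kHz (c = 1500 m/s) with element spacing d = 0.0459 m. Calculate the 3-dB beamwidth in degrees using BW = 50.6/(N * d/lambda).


Step 1: lambda = 1500/23300 = 0.06438 m
Step 2: d/lambda = 0.0459/0.06438 = 0.713
Step 3: BW = 50.6/(N * d/lambda) = 50.6/(130 * 0.713) = 0.55

0.55 deg


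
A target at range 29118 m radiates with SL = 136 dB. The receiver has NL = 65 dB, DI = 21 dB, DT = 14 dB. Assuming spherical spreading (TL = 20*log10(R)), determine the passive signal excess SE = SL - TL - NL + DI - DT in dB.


-11.28 dB


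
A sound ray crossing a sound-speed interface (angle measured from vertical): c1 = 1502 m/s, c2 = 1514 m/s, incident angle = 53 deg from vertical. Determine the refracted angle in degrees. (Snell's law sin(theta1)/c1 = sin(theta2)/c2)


53.61 deg


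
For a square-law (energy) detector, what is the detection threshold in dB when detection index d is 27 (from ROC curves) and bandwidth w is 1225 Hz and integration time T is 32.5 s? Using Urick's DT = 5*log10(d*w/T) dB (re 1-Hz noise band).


DT = 5*log10(d*w/T) = 5*log10(27 * 1225 / 32.5) = 5*log10(1017.69) = 15.04

15.04 dB


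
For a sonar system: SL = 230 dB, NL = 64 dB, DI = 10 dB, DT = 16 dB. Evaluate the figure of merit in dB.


FOM = SL - NL + DI - DT = 230 - 64 + 10 - 16 = 160

160 dB


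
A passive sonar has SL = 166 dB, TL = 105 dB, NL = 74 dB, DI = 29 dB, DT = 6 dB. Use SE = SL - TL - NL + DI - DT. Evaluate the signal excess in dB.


10 dB


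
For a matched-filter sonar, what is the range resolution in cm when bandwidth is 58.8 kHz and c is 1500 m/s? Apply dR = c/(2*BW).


dR = c/(2*BW) = 1500 / (2 * 58.8e3) = 0.0128 m = 1.28 cm

1.28 cm


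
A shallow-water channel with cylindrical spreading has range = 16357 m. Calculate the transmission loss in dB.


TL = 10*log10(16357) = 42.14

42.14 dB


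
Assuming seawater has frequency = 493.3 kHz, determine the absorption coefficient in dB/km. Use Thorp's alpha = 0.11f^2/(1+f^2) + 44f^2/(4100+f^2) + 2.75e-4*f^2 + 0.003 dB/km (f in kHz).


f^2 = 243344.89
alpha = 0.11*243344.89/(1+243344.89) + 44*243344.89/(4100+243344.89) + 2.75e-4*243344.89 + 0.003 = 110.304

110.304 dB/km


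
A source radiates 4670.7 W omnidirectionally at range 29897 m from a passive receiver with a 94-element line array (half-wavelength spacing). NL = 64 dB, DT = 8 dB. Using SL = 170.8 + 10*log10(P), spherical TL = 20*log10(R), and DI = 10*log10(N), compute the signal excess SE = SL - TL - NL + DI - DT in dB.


65.71 dB


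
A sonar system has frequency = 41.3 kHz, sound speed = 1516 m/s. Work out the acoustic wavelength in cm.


3.67 cm


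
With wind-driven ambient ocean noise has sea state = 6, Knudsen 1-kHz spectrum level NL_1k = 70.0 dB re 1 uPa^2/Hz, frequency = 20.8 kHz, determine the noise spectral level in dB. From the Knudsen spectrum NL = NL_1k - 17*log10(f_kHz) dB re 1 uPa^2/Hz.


NL = NL_1k - 17*log10(f_kHz) = 70.0 - 17*log10(20.8) = 70.0 - (22.41) = 47.59

47.59 dB


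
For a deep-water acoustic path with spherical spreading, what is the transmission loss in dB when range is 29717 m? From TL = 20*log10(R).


TL = 20*log10(29717) = 89.46

89.46 dB


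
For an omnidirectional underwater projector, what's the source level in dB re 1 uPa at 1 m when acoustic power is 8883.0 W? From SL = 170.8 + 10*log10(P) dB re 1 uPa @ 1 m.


SL = 170.8 + 10*log10(8883.0) = 170.8 + 39.49 = 210.29

210.29 dB


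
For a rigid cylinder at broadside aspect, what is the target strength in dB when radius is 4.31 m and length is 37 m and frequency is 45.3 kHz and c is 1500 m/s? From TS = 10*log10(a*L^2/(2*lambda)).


lambda = 1500/45300 = 0.03311 m
TS = 10*log10(4.31*37^2/(2*0.03311)) = 49.5

49.5 dB


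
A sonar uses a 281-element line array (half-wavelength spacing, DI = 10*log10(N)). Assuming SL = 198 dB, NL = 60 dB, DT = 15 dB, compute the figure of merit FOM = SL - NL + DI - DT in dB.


147.49 dB


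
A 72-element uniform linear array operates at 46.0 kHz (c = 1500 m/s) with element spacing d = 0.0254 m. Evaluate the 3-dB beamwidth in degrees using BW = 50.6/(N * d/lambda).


0.9 deg


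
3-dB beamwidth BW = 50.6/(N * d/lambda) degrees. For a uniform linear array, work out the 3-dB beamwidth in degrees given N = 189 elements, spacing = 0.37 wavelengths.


0.72 deg


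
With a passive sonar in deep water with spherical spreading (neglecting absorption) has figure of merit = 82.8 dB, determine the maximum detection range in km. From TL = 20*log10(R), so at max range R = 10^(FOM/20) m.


At max range FOM = TL, so 20*log10(R) = 82.8
R = 10^(82.8/20) = 13803.84 m = 13.8 km

13.8 km


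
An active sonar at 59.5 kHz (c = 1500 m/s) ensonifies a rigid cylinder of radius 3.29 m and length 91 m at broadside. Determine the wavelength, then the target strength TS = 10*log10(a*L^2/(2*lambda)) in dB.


Step 1: lambda = c/f = 1500/59500 = 0.02521 m
Step 2: TS = 10*log10(a*L^2/(2*lambda)) = 10*log10(3.29*91^2/(2*0.02521)) = 57.33

57.33 dB


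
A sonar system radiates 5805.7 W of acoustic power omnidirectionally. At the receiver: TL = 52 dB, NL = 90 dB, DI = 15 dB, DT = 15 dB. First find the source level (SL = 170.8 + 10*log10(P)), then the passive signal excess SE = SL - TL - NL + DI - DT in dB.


Step 1: SL = 170.8 + 10*log10(5805.7) = 208.44 dB
Step 2: SE = SL - TL - NL + DI - DT = 208.44 - 52 - 90 + 15 - 15 = 66.44

66.44 dB


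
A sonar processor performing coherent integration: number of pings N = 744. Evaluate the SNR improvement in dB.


Gain = 10*log10(744) = 28.72

28.72 dB


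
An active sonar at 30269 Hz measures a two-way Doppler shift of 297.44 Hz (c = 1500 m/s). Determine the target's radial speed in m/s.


From fd = 2*f*v/c, v = c*fd/(2*f) = 1500 * 297.44 / (2*30269) = 7.37

7.37 m/s


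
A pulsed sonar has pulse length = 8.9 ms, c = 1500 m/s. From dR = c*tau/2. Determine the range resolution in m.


dR = c*tau/2 = 1500 * 8.9e-3 / 2 = 6.675

6.675 m


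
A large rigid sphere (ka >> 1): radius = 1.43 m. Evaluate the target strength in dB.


TS = 10*log10(1.43^2 / 4) = 10*log10(0.511225) = -2.91

-2.91 dB


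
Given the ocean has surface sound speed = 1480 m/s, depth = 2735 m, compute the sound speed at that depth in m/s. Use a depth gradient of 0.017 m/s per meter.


c = 1480 + 0.017 * 2735 = 1526.495

1526.495 m/s


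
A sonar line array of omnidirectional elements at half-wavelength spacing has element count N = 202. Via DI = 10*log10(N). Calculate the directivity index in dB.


DI = 10*log10(202) = 23.05

23.05 dB


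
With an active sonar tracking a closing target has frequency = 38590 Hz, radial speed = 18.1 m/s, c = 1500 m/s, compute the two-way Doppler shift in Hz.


931.31 Hz


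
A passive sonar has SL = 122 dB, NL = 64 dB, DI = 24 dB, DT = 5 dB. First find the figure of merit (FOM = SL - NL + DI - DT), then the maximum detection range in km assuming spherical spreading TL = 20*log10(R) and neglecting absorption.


Step 1: FOM = SL - NL + DI - DT = 122 - 64 + 24 - 5 = 77 dB
Step 2: at max range FOM = TL = 20*log10(R), so R = 10^(77/20) = 7079.46 m = 7.08 km

7.08 km


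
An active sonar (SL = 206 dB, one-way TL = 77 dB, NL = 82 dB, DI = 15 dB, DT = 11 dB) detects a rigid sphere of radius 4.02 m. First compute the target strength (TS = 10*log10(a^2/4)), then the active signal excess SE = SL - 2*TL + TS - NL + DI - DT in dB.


Step 1: TS = 10*log10(4.02^2/4) = 6.06 dB
Step 2: SE = SL - 2*TL + TS - NL + DI - DT = 206 - 2*77 + (6.06) - 82 + 15 - 11 = -19.94

-19.94 dB


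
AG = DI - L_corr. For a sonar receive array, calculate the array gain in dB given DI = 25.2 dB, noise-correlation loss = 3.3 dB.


AG = DI - L_corr = 25.2 - 3.3 = 21.9

21.9 dB


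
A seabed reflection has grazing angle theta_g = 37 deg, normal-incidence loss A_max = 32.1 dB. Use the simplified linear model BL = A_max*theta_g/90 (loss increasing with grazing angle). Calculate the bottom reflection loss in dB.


BL = A_max * theta_g / 90 = 32.1 * 37 / 90 = 13.2

13.2 dB


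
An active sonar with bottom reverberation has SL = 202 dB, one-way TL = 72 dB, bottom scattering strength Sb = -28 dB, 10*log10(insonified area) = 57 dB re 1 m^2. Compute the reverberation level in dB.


RL = SL - 2*TL + Sb + 10*log10(A) = 202 - 2*72 + (-28) + 57 = 87

87 dB


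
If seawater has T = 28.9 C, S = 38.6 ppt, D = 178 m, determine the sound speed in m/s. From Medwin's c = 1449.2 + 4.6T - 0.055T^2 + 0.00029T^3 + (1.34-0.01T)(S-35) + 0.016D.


c = 1449.2 + 4.6*28.9 - 0.055*28.9^2 + 0.00029*28.9^3 + (1.34 - 0.01*28.9)*(38.6 - 35) + 0.016*178 = 1549.83

1549.83 m/s


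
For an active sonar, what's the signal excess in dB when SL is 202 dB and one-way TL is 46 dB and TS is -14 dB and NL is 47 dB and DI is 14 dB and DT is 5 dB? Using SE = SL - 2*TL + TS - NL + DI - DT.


58 dB


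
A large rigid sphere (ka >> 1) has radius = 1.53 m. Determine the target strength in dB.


-2.33 dB


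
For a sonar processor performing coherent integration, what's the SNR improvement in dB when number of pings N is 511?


27.08 dB


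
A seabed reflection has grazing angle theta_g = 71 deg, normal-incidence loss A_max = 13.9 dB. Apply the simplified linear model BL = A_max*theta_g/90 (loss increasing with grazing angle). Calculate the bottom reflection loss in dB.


BL = A_max * theta_g / 90 = 13.9 * 71 / 90 = 10.97

10.97 dB


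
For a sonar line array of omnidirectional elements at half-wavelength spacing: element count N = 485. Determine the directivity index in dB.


DI = 10*log10(485) = 26.86

26.86 dB


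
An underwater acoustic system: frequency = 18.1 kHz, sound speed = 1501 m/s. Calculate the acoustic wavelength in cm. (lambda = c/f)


lambda = c/f = 1501 / 18100 = 0.0829 m = 8.29 cm

8.29 cm


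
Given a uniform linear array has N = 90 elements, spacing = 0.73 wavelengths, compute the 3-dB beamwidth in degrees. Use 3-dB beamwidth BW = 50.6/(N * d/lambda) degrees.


BW = 50.6 / (90 * 0.73) = 50.6 / 65.7 = 0.77

0.77 deg


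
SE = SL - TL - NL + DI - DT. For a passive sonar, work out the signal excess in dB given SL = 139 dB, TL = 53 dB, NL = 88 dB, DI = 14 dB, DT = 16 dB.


-4 dB


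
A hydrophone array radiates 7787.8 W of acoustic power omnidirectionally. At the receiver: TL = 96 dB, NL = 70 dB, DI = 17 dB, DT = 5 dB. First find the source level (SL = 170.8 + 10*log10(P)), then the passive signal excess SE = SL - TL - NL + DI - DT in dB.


Step 1: SL = 170.8 + 10*log10(7787.8) = 209.71 dB
Step 2: SE = SL - TL - NL + DI - DT = 209.71 - 96 - 70 + 17 - 5 = 55.71

55.71 dB


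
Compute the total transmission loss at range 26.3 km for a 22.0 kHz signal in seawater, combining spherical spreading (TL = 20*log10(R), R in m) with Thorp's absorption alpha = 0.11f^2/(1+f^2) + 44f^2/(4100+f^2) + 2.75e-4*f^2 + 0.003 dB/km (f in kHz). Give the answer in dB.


Step 1 (Thorp): alpha = 0.11*484.0/(1+484.0) + 44*484.0/(4100+484.0) + 2.75e-4*484.0 + 0.003 = 4.8916 dB/km
Step 2: TL_spread = 20*log10(26300) = 88.4 dB
Step 3: TL_abs = alpha*R = 4.8916 * 26.3 = 128.65 dB
Step 4: TL_total = 88.4 + 128.65 = 217.05

217.05 dB


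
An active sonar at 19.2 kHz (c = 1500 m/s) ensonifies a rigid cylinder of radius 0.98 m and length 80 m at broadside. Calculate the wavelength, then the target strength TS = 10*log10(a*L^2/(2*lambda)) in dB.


Step 1: lambda = c/f = 1500/19200 = 0.07812 m
Step 2: TS = 10*log10(a*L^2/(2*lambda)) = 10*log10(0.98*80^2/(2*0.07812)) = 46.04

46.04 dB


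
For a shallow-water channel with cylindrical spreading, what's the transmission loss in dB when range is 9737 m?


TL = 10*log10(9737) = 39.88

39.88 dB


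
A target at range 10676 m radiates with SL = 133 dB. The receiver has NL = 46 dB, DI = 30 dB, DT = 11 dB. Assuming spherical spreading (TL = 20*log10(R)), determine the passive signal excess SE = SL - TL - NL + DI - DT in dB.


Step 1: TL = 20*log10(10676) = 80.57 dB
Step 2: SE = 133 - 80.57 - 46 + 30 - 11 = 25.43

25.43 dB


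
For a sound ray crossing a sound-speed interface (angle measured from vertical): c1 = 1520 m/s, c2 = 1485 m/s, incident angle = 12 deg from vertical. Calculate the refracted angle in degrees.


sin(theta2) = (c2/c1)*sin(theta1) = (1485/1520)*sin(12 deg) = 0.20312
theta2 = arcsin(0.20312) = 11.72

11.72 deg


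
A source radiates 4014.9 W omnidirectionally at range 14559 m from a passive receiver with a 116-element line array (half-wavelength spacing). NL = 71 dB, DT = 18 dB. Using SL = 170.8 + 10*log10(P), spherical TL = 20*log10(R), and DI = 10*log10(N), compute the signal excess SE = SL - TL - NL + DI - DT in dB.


Step 1: SL = 170.8 + 10*log10(4014.9) = 206.84 dB
Step 2: TL = 20*log10(14559) = 83.26 dB
Step 3: DI = 10*log10(116) = 20.64 dB
Step 4: SE = SL - TL - NL + DI - DT = 206.84 - 83.26 - 71 + 20.64 - 18 = 55.22

55.22 dB


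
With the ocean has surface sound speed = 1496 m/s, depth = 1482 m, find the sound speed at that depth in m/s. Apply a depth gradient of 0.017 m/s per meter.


c = 1496 + 0.017 * 1482 = 1521.194

1521.194 m/s


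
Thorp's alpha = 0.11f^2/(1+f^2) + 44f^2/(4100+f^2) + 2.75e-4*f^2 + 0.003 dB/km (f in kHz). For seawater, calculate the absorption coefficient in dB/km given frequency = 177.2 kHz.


f^2 = 31399.84
alpha = 0.11*31399.84/(1+31399.84) + 44*31399.84/(4100+31399.84) + 2.75e-4*31399.84 + 0.003 = 47.666

47.666 dB/km


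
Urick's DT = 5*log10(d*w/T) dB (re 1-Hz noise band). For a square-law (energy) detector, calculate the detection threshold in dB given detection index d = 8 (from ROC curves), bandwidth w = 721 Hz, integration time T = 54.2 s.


DT = 5*log10(d*w/T) = 5*log10(8 * 721 / 54.2) = 5*log10(106.42) = 10.14

10.14 dB
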